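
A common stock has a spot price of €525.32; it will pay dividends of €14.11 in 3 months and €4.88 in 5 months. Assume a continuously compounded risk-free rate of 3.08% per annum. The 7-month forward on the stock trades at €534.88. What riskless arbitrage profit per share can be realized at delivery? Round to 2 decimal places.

PV(dividends) I = 14.11·e^(−0.0308·3/12) + 4.88·e^(−0.0308·5/12) = 18.8195
Fair forward F* = (S − I)·e^(rT) = (525.32 − 18.8195)·e^0.017967 = 506.5005 × 1.018129 = 515.6828
Market €534.88 > fair 515.6828: forward overpriced → cash-and-carry (borrow at r, buy the stock and collect the dividends, short the forward).
Profit at T = |F_mkt − F*| = |534.88 − 515.6828| = €19.20 per share

€19.20 per share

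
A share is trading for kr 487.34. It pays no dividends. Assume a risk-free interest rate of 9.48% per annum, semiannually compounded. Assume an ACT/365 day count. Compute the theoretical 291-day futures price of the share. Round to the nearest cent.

kr 524.69

F = S · (1+r/2)^(2T)
= 487.34 × 1.076638
F = kr 524.69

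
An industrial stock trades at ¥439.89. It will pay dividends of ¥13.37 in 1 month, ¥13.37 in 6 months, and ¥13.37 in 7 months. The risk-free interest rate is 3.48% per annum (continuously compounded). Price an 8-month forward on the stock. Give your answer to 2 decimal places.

PV(dividends) I = 13.37·e^(−0.0348·1/12) + 13.37·e^(−0.0348·6/12) + 13.37·e^(−0.0348·7/12)
I = 13.3313 + 13.1394 + 13.1013 = 39.5720
F = (S − I)·e^(rT) = (439.89 − 39.5720) · e^(0.0348·8/12)
= 400.3180 · e^0.023200 = 400.3180 × 1.023471 = ¥409.71

¥409.71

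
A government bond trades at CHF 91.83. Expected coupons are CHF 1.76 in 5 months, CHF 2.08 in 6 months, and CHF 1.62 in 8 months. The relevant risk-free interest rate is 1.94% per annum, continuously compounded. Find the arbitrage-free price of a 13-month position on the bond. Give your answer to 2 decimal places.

CHF 88.26

PV(coupons) I = 1.76·e^(−0.0194·5/12) + 2.08·e^(−0.0194·6/12) + 1.62·e^(−0.0194·8/12)
I = 1.7458 + 2.0599 + 1.5992 = 5.4049
F = (S − I)·e^(rT) = (91.83 − 5.4049) · e^(0.0194·13/12)
= 86.4251 · e^0.021017 = 86.4251 × 1.021239 = CHF 88.26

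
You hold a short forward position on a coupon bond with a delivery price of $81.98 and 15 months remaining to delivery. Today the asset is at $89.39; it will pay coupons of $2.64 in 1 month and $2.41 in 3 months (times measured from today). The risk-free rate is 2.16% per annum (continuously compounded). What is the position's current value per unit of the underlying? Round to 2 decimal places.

-$4.56

PV(remaining coupons) I = 2.64·e^(−0.0216·1/12) + 2.41·e^(−0.0216·3/12) = 5.0323
Current forward F = (S − I)·e^(rT) = (89.39 − 5.0323)·e^(0.0216·15/12) = 84.3577 × 1.027368 = 86.6664
Value (long) = (F − K)·e^(−rT) = (86.6664 − 81.98) × 0.973361 = 4.5616
Short position value = −(long value) = -$4.56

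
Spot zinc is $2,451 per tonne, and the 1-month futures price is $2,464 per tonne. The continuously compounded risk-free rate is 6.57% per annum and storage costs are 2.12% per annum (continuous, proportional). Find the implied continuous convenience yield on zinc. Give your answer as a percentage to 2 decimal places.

2.34%

F = S·e^((r+u−y)T) ⇒ (r+u−y) = ln(F/S)/T
ln(2464/2451) = 0.005290; /T ⇒ 0.063480
y = r + u − ln(F/S)/T = 0.0657 + 0.0212 − 0.063480 = 0.023420
y = 2.34%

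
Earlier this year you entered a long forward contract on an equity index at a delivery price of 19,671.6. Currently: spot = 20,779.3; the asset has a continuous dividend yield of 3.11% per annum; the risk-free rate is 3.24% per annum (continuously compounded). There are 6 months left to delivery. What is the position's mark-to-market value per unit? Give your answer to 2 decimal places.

1103.19

Current fair forward for the remaining 6 months: F = S·e^((r − q)·T), (r − q) = 0.0324 − 0.0311 = 0.0013
F = 20779.3 · e^(0.0013 × 6/12) = 20779.3 × 1.00065021 = 20792.8109
Value of long forward = (F − K)·e^(−rT) = (20792.8109 − 19671.6) · e^(−0.0324·6/12)
= 1121.2109 × 0.98393051 = 1103.19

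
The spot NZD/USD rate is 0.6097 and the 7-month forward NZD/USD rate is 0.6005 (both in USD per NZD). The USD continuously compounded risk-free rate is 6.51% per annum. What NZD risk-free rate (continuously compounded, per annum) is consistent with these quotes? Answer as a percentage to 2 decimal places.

F = S·e^((r_USD − r_NZD)T) ⇒ r_NZD = r_USD − ln(F/S)/T
ln(0.6005/0.6097) = -0.015204; /(7/12) = -0.026064
r_NZD = 0.0651 + 0.026064 = 0.091164
r_NZD = 9.12%

9.12%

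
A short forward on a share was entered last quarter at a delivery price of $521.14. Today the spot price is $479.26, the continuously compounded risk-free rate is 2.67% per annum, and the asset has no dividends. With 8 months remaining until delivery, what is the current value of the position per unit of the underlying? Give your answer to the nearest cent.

Current fair forward for the remaining 8 months: F = S·e^(r·T), r = 0.0267
F = 479.26 · e^(0.0267 × 8/12) = 479.26 × 1.017959 = 487.8670
Value of long forward = (F − K)·e^(−rT) = (487.8670 − 521.14) · e^(−0.0267·8/12)
= -33.2730 × 0.982357 = -32.69
Short position value = −(long value) = $32.69

$32.69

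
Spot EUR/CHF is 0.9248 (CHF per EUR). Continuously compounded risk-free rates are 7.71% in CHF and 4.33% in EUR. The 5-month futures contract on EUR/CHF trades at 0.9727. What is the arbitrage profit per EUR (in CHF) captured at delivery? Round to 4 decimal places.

0.0348 per EUR (in CHF)

Fair futures: F* = S·e^(carry·T), with carry = (r_CHF − r_EUR) = 0.0771 − 0.0433 = 0.0338
F* = 0.9248 · e^(0.0338 × 5/12) = 0.9248 · e^0.014083 = 0.9248 × 1.014183 = 0.9379
Market 0.9727 > fair 0.9379: forward overpriced → cash-and-carry (buy spot, short the forward).
At maturity, profit = |F_mkt − F*| = |0.9727 − 0.9379| = 0.0348 per EUR (in CHF)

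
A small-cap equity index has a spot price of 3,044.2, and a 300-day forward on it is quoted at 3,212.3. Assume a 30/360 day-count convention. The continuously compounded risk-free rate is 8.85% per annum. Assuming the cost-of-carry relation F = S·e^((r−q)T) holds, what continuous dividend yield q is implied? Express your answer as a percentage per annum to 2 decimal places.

From F = S·e^((r−q)T): (r − q) = ln(F/S)/T
ln(3212.3/3044.2) = ln(1.055220) = 0.053749
(r − q) = 0.053749 / (300/360) = 0.064499
q = r − ln(F/S)/T = 0.0885 − 0.064499 = 0.024001
q = 2.40%

2.40%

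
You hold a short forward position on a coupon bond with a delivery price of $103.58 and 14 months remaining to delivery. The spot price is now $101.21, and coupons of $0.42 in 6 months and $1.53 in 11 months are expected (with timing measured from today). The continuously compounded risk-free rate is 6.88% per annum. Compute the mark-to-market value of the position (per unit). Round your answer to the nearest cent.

PV(remaining coupons) I = 0.42·e^(−0.0688·6/12) + 1.53·e^(−0.0688·11/12) = 1.8423
Current forward F = (S − I)·e^(rT) = (101.21 − 1.8423)·e^(0.0688·14/12) = 99.3677 × 1.083576 = 107.6725
Value (long) = (F − K)·e^(−rT) = (107.6725 − 103.58) × 0.922870 = 3.7768
Short position value = −(long value) = -$3.78

-$3.78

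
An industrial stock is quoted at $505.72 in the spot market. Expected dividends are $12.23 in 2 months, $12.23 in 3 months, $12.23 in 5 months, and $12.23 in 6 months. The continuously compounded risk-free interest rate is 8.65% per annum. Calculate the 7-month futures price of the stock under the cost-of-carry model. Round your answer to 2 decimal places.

$481.90

PV(dividends) I = 12.23·e^(−0.0865·2/12) + 12.23·e^(−0.0865·3/12) + 12.23·e^(−0.0865·5/12) + 12.23·e^(−0.0865·6/12)
I = 12.0549 + 11.9684 + 11.7971 + 11.7123 = 47.5327
F = (S − I)·e^(rT) = (505.72 − 47.5327) · e^(0.0865·7/12)
= 458.1873 · e^0.050458 = 458.1873 × 1.051753 = $481.90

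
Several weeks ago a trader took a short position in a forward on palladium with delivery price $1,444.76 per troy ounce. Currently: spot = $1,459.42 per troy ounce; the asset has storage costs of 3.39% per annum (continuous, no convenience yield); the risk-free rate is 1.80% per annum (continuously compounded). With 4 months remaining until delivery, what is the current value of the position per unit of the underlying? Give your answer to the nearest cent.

-$39.89 per troy ounce

Current fair forward for the remaining 4 months: F = S·e^((r + u)·T), (r + u) = 0.0180 + 0.0339 = 0.0519
F = 1459.42 · e^(0.0519 × 4/12) = 1459.42 × 1.01745051 = 1484.8876
Value of long forward = (F − K)·e^(−rT) = (1484.8876 − 1444.76) · e^(−0.0180·4/12)
= 40.1276 × 0.99401796 = 39.89
Short position value = −(long value) = -$39.89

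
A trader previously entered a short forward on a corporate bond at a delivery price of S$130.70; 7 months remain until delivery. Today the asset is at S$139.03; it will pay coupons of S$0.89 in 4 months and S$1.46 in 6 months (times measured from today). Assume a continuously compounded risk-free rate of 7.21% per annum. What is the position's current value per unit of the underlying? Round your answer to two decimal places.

PV(remaining coupons) I = 0.89·e^(−0.0721·4/12) + 1.46·e^(−0.0721·6/12) = 2.2772
Current forward F = (S − I)·e^(rT) = (139.03 − 2.2772)·e^(0.0721·7/12) = 136.7528 × 1.042955 = 142.6270
Value (long) = (F − K)·e^(−rT) = (142.6270 − 130.70) × 0.958814 = 11.4358
Short position value = −(long value) = -S$11.44

-S$11.44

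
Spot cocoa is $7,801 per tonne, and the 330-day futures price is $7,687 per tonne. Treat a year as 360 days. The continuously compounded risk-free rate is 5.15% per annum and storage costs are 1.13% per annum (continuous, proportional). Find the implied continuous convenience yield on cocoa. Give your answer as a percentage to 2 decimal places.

7.89%

F = S·e^((r+u−y)T) ⇒ (r+u−y) = ln(F/S)/T
ln(7687/7801) = -0.014721; /T ⇒ -0.016059
y = r + u − ln(F/S)/T = 0.0515 + 0.0113 + 0.016059 = 0.078859
y = 7.89%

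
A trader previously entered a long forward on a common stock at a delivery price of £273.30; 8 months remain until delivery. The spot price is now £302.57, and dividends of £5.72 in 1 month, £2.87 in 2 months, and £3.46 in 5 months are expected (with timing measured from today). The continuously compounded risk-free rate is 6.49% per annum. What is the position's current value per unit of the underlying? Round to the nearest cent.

£28.95

PV(remaining dividends) I = 5.72·e^(−0.0649·1/12) + 2.87·e^(−0.0649·2/12) + 3.46·e^(−0.0649·5/12) = 11.8960
Current forward F = (S − I)·e^(rT) = (302.57 − 11.8960)·e^(0.0649·8/12) = 290.6740 × 1.044216 = 303.5264
Value (long) = (F − K)·e^(−rT) = (303.5264 − 273.30) × 0.957656 = 28.9465
Value = £28.95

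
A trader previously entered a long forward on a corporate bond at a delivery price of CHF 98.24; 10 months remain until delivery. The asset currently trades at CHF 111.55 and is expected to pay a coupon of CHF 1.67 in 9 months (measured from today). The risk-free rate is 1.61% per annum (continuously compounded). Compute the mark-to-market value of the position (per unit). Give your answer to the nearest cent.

PV(remaining coupons) I = 1.67·e^(−0.0161·9/12) = 1.6500
Current forward F = (S − I)·e^(rT) = (111.55 − 1.6500)·e^(0.0161·10/12) = 109.9000 × 1.013507 = 111.3844
Value (long) = (F − K)·e^(−rT) = (111.3844 − 98.24) × 0.986673 = 12.9692
Value = CHF 12.97

CHF 12.97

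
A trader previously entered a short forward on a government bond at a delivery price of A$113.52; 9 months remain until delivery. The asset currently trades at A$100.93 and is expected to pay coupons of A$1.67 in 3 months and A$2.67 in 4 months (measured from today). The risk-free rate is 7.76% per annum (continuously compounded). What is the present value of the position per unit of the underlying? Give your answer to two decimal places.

A$10.41

PV(remaining coupons) I = 1.67·e^(−0.0776·3/12) + 2.67·e^(−0.0776·4/12) = 4.2397
Current forward F = (S − I)·e^(rT) = (100.93 − 4.2397)·e^(0.0776·9/12) = 96.6903 × 1.059927 = 102.4847
Value (long) = (F − K)·e^(−rT) = (102.4847 − 113.52) × 0.943461 = -10.4114
Short position value = −(long value) = A$10.41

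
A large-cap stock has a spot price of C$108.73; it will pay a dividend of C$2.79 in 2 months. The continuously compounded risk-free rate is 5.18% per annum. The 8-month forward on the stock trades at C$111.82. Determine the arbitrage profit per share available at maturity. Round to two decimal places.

PV(dividends) I = 2.79·e^(−0.0518·2/12) = 2.7660
Fair forward F* = (S − I)·e^(rT) = (108.73 − 2.7660)·e^0.034533 = 105.9640 × 1.035136 = 109.6872
Market C$111.82 > fair 109.6872: forward overpriced → cash-and-carry (borrow at r, buy the stock and collect the dividends, short the forward).
Profit at T = |F_mkt − F*| = |111.82 − 109.6872| = C$2.13 per share

C$2.13 per share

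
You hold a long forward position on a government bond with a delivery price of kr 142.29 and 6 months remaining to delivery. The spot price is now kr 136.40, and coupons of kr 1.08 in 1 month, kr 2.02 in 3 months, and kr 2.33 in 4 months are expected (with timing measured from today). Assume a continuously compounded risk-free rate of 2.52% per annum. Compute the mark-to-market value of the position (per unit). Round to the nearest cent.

PV(remaining coupons) I = 1.08·e^(−0.0252·1/12) + 2.02·e^(−0.0252·3/12) + 2.33·e^(−0.0252·4/12) = 5.3956
Current forward F = (S − I)·e^(rT) = (136.40 − 5.3956)·e^(0.0252·6/12) = 131.0044 × 1.012680 = 132.6655
Value (long) = (F − K)·e^(−rT) = (132.6655 − 142.29) × 0.987479 = -9.5040
Value = -kr 9.50

-kr 9.50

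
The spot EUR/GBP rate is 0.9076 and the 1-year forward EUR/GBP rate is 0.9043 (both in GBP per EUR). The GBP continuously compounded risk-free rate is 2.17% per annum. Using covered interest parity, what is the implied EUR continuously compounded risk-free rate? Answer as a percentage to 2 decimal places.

F = S·e^((r_GBP − r_EUR)T) ⇒ r_EUR = r_GBP − ln(F/S)/T
ln(0.9043/0.9076) = -0.003643; /(12/12) = -0.003643
r_EUR = 0.0217 + 0.003643 = 0.025343
r_EUR = 2.53%

2.53%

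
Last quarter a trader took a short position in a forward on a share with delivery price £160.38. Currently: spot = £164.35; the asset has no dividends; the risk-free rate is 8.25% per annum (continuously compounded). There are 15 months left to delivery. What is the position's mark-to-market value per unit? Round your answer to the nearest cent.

Current fair forward for the remaining 15 months: F = S·e^(r·T), r = 0.0825
F = 164.35 · e^(0.0825 × 15/12) = 164.35 × 1.108630 = 182.2033
Value of long forward = (F − K)·e^(−rT) = (182.2033 − 160.38) · e^(−0.0825·15/12)
= 21.8233 × 0.902014 = 19.68
Short position value = −(long value) = -£19.68

-£19.68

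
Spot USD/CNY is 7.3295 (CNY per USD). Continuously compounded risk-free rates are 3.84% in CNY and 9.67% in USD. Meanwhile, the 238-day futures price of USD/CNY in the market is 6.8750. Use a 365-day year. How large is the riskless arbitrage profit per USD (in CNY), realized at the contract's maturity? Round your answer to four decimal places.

Fair futures: F* = S·e^(carry·T), with carry = (r_CNY − r_USD) = 0.0384 − 0.0967 = -0.0583
F* = 7.3295 · e^(-0.0583 × 238/365) = 7.3295 · e^-0.038015 = 7.3295 × 0.962699 = 7.0561
Market 6.8750 < fair 7.0561: forward underpriced → reverse cash-and-carry (short spot, go long the forward).
At maturity, profit = |F_mkt − F*| = |6.8750 − 7.0561| = 0.1811 per USD (in CNY)

0.1811 per USD (in CNY)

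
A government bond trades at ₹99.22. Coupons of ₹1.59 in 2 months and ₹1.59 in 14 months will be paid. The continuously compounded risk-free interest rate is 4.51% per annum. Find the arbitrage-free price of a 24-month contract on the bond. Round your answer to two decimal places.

PV(coupons) I = 1.59·e^(−0.0451·2/12) + 1.59·e^(−0.0451·14/12)
I = 1.5781 + 1.5085 = 3.0866
F = (S − I)·e^(rT) = (99.22 − 3.0866) · e^(0.0451·24/12)
= 96.1334 · e^0.090200 = 96.1334 × 1.094393 = ₹105.21

₹105.21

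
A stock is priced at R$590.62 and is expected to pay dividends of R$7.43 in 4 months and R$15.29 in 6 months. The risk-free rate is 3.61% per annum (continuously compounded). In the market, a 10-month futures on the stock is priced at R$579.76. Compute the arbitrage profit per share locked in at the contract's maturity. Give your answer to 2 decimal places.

R$5.86 per share

PV(dividends) I = 7.43·e^(−0.0361·4/12) + 15.29·e^(−0.0361·6/12) = 22.3576
Fair futures F* = (S − I)·e^(rT) = (590.62 − 22.3576)·e^0.030083 = 568.2624 × 1.030540 = 585.6171
Market R$579.76 < fair 585.6171: forward underpriced → reverse cash-and-carry (short the stock, invest proceeds at r, pay the dividends, go long the forward).
Profit at T = |F_mkt − F*| = |579.76 − 585.6171| = R$5.86 per share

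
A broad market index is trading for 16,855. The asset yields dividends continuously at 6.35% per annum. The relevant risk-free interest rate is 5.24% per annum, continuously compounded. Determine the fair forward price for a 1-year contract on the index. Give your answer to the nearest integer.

F = S·e^((r − q)T) = 16855 · e^((0.0524 − 0.0635) × 1)
= 16855 · e^-0.011100 = 16855 × 0.988961
F = 16,669

16,669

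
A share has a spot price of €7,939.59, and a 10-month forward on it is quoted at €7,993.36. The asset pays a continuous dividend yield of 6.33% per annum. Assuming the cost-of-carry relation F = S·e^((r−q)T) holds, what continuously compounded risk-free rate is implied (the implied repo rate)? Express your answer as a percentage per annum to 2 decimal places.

From F = S·e^((r−q)T): (r − q) = ln(F/S)/T
ln(7993.36/7939.59) = ln(1.006772) = 0.006749
(r − q) = 0.006749 / (10/12) = 0.008099
r = ln(F/S)/T + q = 0.008099 + 0.0633 = 0.071399
r = 7.14%

7.14%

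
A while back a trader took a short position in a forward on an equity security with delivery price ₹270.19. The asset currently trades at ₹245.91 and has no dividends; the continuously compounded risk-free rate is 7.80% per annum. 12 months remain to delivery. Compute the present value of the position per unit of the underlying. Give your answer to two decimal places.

Current fair forward for the remaining 12 months: F = S·e^(r·T), r = 0.0780
F = 245.91 · e^(0.0780 × 12/12) = 245.91 × 1.081123 = 265.8590
Value of long forward = (F − K)·e^(−rT) = (265.8590 − 270.19) · e^(−0.0780·12/12)
= -4.3310 × 0.924964 = -4.01
Short position value = −(long value) = ₹4.01

₹4.01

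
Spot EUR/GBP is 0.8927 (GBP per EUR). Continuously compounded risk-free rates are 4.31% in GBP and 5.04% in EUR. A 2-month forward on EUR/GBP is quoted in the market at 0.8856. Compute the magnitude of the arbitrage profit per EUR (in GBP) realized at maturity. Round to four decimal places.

0.0060 per EUR (in GBP)

Fair forward: F* = S·e^(carry·T), with carry = (r_GBP − r_EUR) = 0.0431 − 0.0504 = -0.0073
F* = 0.8927 · e^(-0.0073 × 2/12) = 0.8927 · e^-0.001217 = 0.8927 × 0.998784 = 0.8916
Market 0.8856 < fair 0.8916: forward underpriced → reverse cash-and-carry (short spot, go long the forward).
At maturity, profit = |F_mkt − F*| = |0.8856 − 0.8916| = 0.0060 per EUR (in GBP)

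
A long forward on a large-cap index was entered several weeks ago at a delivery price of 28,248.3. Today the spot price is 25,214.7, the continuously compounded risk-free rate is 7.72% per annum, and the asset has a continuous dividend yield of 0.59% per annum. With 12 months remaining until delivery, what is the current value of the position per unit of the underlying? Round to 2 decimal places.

Current fair forward for the remaining 12 months: F = S·e^((r − q)·T), (r − q) = 0.0772 − 0.0059 = 0.0713
F = 25214.7 · e^(0.0713 × 12/12) = 25214.7 × 1.07390335 = 27078.1508
Value of long forward = (F − K)·e^(−rT) = (27078.1508 − 28248.3) · e^(−0.0772·12/12)
= -1170.1492 × 0.92570469 = -1083.21

-1083.21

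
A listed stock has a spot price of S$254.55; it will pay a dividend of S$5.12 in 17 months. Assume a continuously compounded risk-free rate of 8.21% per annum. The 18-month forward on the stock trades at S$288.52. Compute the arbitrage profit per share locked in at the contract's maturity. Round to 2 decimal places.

S$5.77 per share

PV(dividends) I = 5.12·e^(−0.0821·17/12) = 4.5578
Fair forward F* = (S − I)·e^(rT) = (254.55 − 4.5578)·e^0.123150 = 249.9922 × 1.131054 = 282.7547
Market S$288.52 > fair 282.7547: forward overpriced → cash-and-carry (borrow at r, buy the stock and collect the dividends, short the forward).
Profit at T = |F_mkt − F*| = |288.52 − 282.7547| = S$5.77 per share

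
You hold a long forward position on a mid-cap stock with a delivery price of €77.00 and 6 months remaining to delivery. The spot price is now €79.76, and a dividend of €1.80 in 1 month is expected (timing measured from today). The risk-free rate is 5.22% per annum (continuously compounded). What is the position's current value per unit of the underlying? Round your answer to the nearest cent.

PV(remaining dividends) I = 1.80·e^(−0.0522·1/12) = 1.7922
Current forward F = (S − I)·e^(rT) = (79.76 − 1.7922)·e^(0.0522·6/12) = 77.9678 × 1.026444 = 80.0296
Value (long) = (F − K)·e^(−rT) = (80.0296 − 77.00) × 0.974238 = 2.9516
Value = €2.95

€2.95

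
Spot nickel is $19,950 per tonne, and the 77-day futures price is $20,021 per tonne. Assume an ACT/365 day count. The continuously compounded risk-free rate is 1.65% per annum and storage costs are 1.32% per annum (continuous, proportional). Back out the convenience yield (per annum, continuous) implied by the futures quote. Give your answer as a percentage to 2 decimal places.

1.29%

F = S·e^((r+u−y)T) ⇒ (r+u−y) = ln(F/S)/T
ln(20021/19950) = 0.003553; /T ⇒ 0.016842
y = r + u − ln(F/S)/T = 0.0165 + 0.0132 − 0.016842 = 0.012858
y = 1.29%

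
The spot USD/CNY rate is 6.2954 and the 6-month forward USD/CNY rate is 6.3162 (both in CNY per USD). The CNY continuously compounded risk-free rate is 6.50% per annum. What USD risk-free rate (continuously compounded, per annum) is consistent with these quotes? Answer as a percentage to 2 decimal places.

F = S·e^((r_CNY − r_USD)T) ⇒ r_USD = r_CNY − ln(F/S)/T
ln(6.3162/6.2954) = 0.003299; /(6/12) = 0.006598
r_USD = 0.0650 − 0.006598 = 0.058402
r_USD = 5.84%

5.84%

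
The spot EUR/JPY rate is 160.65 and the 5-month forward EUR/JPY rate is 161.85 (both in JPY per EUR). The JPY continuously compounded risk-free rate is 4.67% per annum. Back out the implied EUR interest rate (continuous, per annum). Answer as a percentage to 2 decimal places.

2.88%

F = S·e^((r_JPY − r_EUR)T) ⇒ r_EUR = r_JPY − ln(F/S)/T
ln(161.85/160.65) = 0.007442; /(5/12) = 0.017861
r_EUR = 0.0467 − 0.017861 = 0.028839
r_EUR = 2.88%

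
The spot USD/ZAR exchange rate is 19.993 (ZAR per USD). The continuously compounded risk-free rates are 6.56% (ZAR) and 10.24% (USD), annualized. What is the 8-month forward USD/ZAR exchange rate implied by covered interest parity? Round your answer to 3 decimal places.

F = S·e^((r_ZAR − r_USD)T) = 19.993 · e^((0.0656 − 0.1024) × 8/12)
= 19.993 · e^-0.024533 = 19.993 × 0.975765
F = 19.508 ZAR per USD

19.508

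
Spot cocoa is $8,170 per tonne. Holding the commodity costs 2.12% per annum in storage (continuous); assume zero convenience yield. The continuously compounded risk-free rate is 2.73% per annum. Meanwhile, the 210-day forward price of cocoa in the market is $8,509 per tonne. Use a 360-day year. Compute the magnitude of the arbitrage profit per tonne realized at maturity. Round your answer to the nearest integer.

Fair forward: F* = S·e^(carry·T), with carry = (r + u) = 0.0273 + 0.0212 = 0.0485
F* = 8170 · e^(0.0485 × 210/360) = 8170 · e^0.028292 = 8170 × 1.028696 = $8404.4463
Market $8509 > fair $8404.4463: forward overpriced → cash-and-carry (buy spot, short the forward).
At maturity, profit = |F_mkt − F*| = |8509 − 8404.4463| = $105 per tonne

$105 per tonne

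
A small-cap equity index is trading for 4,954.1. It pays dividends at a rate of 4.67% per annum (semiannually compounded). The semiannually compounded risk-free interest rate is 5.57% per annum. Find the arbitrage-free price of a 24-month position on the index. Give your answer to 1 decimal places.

F = S · (1+r/2)^(2T) / (1+q/2)^(2T)
= 4954.1 × 1.116141 / 1.096723 = 4954.1 × 1.017705
F = 5,041.8

5,041.8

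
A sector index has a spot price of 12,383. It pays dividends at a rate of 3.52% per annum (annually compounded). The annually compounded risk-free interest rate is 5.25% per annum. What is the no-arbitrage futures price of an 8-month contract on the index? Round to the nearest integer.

F = S · (1+r)^T / (1+q)^T
= 12383 × 1.034701 / 1.023331 = 12383 × 1.011111
F = 12,521

12,521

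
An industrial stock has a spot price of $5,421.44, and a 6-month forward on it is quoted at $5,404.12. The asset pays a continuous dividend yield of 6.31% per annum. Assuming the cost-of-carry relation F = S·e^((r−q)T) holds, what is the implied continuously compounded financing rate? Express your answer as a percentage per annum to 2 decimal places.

5.67%

From F = S·e^((r−q)T): (r − q) = ln(F/S)/T
ln(5404.12/5421.44) = ln(0.996805) = -0.003200
(r − q) = -0.003200 / (6/12) = -0.006400
r = ln(F/S)/T + q = -0.006400 + 0.0631 = 0.056700
r = 5.67%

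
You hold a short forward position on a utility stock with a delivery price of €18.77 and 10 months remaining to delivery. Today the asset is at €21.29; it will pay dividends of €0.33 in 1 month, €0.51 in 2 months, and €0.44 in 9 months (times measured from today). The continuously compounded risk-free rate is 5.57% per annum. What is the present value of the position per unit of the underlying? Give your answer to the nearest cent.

-€2.12

PV(remaining dividends) I = 0.33·e^(−0.0557·1/12) + 0.51·e^(−0.0557·2/12) + 0.44·e^(−0.0557·9/12) = 1.2558
Current forward F = (S − I)·e^(rT) = (21.29 − 1.2558)·e^(0.0557·10/12) = 20.0342 × 1.047511 = 20.9860
Value (long) = (F − K)·e^(−rT) = (20.9860 − 18.77) × 0.954644 = 2.1155
Short position value = −(long value) = -€2.12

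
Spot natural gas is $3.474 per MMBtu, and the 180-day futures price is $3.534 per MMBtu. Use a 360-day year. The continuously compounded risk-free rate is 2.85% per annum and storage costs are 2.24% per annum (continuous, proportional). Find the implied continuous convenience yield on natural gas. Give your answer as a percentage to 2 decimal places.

F = S·e^((r+u−y)T) ⇒ (r+u−y) = ln(F/S)/T
ln(3.534/3.474) = 0.017124; /T ⇒ 0.034248
y = r + u − ln(F/S)/T = 0.0285 + 0.0224 − 0.034248 = 0.016652
y = 1.67%

1.67%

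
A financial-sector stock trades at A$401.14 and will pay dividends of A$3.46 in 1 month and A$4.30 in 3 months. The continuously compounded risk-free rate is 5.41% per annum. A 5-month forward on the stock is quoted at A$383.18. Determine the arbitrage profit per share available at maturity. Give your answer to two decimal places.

A$19.24 per share

PV(dividends) I = 3.46·e^(−0.0541·1/12) + 4.30·e^(−0.0541·3/12) = 7.6867
Fair forward F* = (S − I)·e^(rT) = (401.14 − 7.6867)·e^0.022542 = 393.4533 × 1.022798 = 402.4232
Market A$383.18 < fair 402.4232: forward underpriced → reverse cash-and-carry (short the stock, invest proceeds at r, pay the dividends, go long the forward).
Profit at T = |F_mkt − F*| = |383.18 − 402.4232| = A$19.24 per share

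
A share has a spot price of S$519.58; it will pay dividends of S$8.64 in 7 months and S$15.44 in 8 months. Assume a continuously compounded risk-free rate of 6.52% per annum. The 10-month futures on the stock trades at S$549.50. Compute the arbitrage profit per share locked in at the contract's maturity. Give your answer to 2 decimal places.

S$25.30 per share

PV(dividends) I = 8.64·e^(−0.0652·7/12) + 15.44·e^(−0.0652·8/12) = 23.1008
Fair futures F* = (S − I)·e^(rT) = (519.58 − 23.1008)·e^0.054333 = 496.4792 × 1.055836 = 524.2006
Market S$549.50 > fair 524.2006: forward overpriced → cash-and-carry (borrow at r, buy the stock and collect the dividends, short the forward).
Profit at T = |F_mkt − F*| = |549.50 − 524.2006| = S$25.30 per share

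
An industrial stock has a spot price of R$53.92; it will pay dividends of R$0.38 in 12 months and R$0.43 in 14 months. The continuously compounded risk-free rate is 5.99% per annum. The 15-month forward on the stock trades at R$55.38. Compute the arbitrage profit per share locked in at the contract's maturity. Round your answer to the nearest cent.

PV(dividends) I = 0.38·e^(−0.0599·12/12) + 0.43·e^(−0.0599·14/12) = 0.7589
Fair forward F* = (S − I)·e^(rT) = (53.92 − 0.7589)·e^0.074875 = 53.1611 × 1.077749 = 57.2943
Market R$55.38 < fair 57.2943: forward underpriced → reverse cash-and-carry (short the stock, invest proceeds at r, pay the dividends, go long the forward).
Profit at T = |F_mkt − F*| = |55.38 − 57.2943| = R$1.91 per share

R$1.91 per share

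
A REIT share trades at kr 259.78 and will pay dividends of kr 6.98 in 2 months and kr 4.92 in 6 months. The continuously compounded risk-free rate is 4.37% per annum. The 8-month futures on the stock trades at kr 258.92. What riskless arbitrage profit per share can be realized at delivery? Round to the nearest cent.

kr 3.55 per share

PV(dividends) I = 6.98·e^(−0.0437·2/12) + 4.92·e^(−0.0437·6/12) = 11.7430
Fair futures F* = (S − I)·e^(rT) = (259.78 − 11.7430)·e^0.029133 = 248.0370 × 1.029562 = 255.3695
Market kr 258.92 > fair 255.3695: forward overpriced → cash-and-carry (borrow at r, buy the stock and collect the dividends, short the forward).
Profit at T = |F_mkt − F*| = |258.92 − 255.3695| = kr 3.55 per share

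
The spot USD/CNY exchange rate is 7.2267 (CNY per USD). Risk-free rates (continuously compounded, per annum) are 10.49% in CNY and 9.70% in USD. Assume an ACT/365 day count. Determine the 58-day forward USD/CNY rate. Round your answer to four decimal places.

F = S·e^((r_CNY − r_USD)T) = 7.2267 · e^((0.1049 − 0.0970) × 58/365)
= 7.2267 · e^0.001255 = 7.2267 × 1.001256
F = 7.2358 CNY per USD

7.2358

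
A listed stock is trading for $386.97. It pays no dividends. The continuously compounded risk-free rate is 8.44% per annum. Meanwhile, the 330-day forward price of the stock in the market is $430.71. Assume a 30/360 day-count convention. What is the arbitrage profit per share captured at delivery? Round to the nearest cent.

Fair forward: F* = S·e^(carry·T), with carry = r = 0.0844
F* = 386.97 · e^(0.0844 × 330/360) = 386.97 · e^0.077367 = 386.97 × 1.080439 = $418.0975
Market $430.71 > fair $418.0975: forward overpriced → cash-and-carry (buy spot, short the forward).
At maturity, profit = |F_mkt − F*| = |430.71 − 418.0975| = $12.61 per share

$12.61 per share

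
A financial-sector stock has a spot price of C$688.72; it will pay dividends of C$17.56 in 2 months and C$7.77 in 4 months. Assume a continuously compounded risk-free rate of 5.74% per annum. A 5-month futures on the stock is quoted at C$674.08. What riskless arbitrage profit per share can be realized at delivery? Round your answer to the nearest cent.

PV(dividends) I = 17.56·e^(−0.0574·2/12) + 7.77·e^(−0.0574·4/12) = 25.0156
Fair futures F* = (S − I)·e^(rT) = (688.72 − 25.0156)·e^0.023917 = 663.7044 × 1.024205 = 679.7694
Market C$674.08 < fair 679.7694: forward underpriced → reverse cash-and-carry (short the stock, invest proceeds at r, pay the dividends, go long the forward).
Profit at T = |F_mkt − F*| = |674.08 − 679.7694| = C$5.69 per share

C$5.69 per share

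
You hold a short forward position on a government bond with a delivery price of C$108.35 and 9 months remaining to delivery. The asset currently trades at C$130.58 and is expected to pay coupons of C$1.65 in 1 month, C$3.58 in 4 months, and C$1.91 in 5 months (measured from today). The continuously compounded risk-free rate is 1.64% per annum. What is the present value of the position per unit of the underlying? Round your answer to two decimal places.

PV(remaining coupons) I = 1.65·e^(−0.0164·1/12) + 3.58·e^(−0.0164·4/12) + 1.91·e^(−0.0164·5/12) = 7.1052
Current forward F = (S − I)·e^(rT) = (130.58 − 7.1052)·e^(0.0164·9/12) = 123.4748 × 1.012376 = 125.0029
Value (long) = (F − K)·e^(−rT) = (125.0029 − 108.35) × 0.987775 = 16.4493
Short position value = −(long value) = -C$16.45

-C$16.45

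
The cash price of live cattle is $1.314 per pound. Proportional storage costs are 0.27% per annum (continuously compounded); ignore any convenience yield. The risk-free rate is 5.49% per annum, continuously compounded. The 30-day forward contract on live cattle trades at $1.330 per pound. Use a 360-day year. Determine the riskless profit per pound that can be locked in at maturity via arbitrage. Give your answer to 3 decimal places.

$0.010 per pound

Fair forward: F* = S·e^(carry·T), with carry = (r + u) = 0.0549 + 0.0027 = 0.0576
F* = 1.314 · e^(0.0576 × 30/360) = 1.314 · e^0.004800 = 1.314 × 1.004812 = $1.3203
Market $1.330 > fair $1.3203: forward overpriced → cash-and-carry (buy spot, short the forward).
At maturity, profit = |F_mkt − F*| = |1.330 − 1.3203| = $0.010 per pound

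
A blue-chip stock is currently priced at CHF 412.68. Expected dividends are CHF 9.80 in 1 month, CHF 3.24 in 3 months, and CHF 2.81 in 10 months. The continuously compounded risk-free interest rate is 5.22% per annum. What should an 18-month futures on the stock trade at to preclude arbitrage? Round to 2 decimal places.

CHF 429.37

PV(dividends) I = 9.80·e^(−0.0522·1/12) + 3.24·e^(−0.0522·3/12) + 2.81·e^(−0.0522·10/12)
I = 9.7575 + 3.1980 + 2.6904 = 15.6459
F = (S − I)·e^(rT) = (412.68 − 15.6459) · e^(0.0522·18/12)
= 397.0341 · e^0.078300 = 397.0341 × 1.081447 = CHF 429.37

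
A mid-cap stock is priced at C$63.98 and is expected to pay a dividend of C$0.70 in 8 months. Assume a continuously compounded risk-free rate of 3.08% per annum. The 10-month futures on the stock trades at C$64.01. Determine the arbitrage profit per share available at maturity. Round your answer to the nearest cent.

C$0.93 per share

PV(dividends) I = 0.70·e^(−0.0308·8/12) = 0.6858
Fair futures F* = (S − I)·e^(rT) = (63.98 − 0.6858)·e^0.025667 = 63.2942 × 1.025999 = 64.9398
Market C$64.01 < fair 64.9398: forward underpriced → reverse cash-and-carry (short the stock, invest proceeds at r, pay the dividends, go long the forward).
Profit at T = |F_mkt − F*| = |64.01 − 64.9398| = C$0.93 per share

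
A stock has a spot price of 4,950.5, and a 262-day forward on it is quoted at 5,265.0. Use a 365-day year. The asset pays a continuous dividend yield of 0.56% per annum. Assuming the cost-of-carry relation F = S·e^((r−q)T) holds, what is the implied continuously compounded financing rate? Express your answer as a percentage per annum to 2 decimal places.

9.14%

From F = S·e^((r−q)T): (r − q) = ln(F/S)/T
ln(5265.0/4950.5) = ln(1.063529) = 0.061593
(r − q) = 0.061593 / (262/365) = 0.085807
r = ln(F/S)/T + q = 0.085807 + 0.0056 = 0.091407
r = 9.14%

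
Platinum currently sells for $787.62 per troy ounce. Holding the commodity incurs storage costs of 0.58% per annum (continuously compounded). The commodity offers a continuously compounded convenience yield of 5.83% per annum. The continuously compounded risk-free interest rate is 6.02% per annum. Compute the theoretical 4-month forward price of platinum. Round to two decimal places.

$789.64 per troy ounce

Net carry = r + u − y = 0.0602 + 0.0058 − 0.0583 = 0.0077
F = S·e^((r+u−y)T) = 787.62 · e^(0.0077 × 4/12) = 787.62 · e^0.002567
= 787.62 × 1.002570 = $789.64 per troy ounce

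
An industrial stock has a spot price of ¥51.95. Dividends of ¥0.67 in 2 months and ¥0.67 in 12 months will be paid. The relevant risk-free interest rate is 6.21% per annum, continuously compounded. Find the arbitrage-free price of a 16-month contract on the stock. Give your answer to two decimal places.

¥55.03

PV(dividends) I = 0.67·e^(−0.0621·2/12) + 0.67·e^(−0.0621·12/12)
I = 0.6631 + 0.6297 = 1.2928
F = (S − I)·e^(rT) = (51.95 − 1.2928) · e^(0.0621·16/12)
= 50.6572 · e^0.082800 = 50.6572 × 1.086325 = ¥55.03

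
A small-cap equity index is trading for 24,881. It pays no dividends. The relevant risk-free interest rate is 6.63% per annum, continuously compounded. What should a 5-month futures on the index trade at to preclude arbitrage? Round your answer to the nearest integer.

F = S·e^(rT) = 24881 · e^(0.0663 × 5/12)
= 24881 · e^0.027625 = 24881 × 1.028010
F = 25,578

25,578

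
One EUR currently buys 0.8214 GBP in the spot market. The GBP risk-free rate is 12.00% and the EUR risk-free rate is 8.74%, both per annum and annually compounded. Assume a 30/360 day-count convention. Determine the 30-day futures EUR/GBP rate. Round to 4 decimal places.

By covered interest parity, F = S · (1+r_GBP)^T / (1+r_EUR)^T
= 0.8214 × 1.009489 / 1.007007 = 0.8214 × 1.002465
F = 0.8234 GBP per EUR

0.8234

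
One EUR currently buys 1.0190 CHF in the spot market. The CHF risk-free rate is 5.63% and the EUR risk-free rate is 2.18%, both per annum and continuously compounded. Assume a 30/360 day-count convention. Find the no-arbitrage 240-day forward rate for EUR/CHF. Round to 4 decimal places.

1.0427

F = S·e^((r_CHF − r_EUR)T) = 1.0190 · e^((0.0563 − 0.0218) × 240/360)
= 1.0190 · e^0.023000 = 1.0190 × 1.023267
F = 1.0427 CHF per EUR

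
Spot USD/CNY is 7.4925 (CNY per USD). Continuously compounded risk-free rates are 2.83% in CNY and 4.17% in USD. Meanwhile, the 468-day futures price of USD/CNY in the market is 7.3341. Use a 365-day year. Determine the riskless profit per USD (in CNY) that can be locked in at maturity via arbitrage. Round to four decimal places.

0.0308 per USD (in CNY)

Fair futures: F* = S·e^(carry·T), with carry = (r_CNY − r_USD) = 0.0283 − 0.0417 = -0.0134
F* = 7.4925 · e^(-0.0134 × 468/365) = 7.4925 · e^-0.017181 = 7.4925 × 0.982966 = 7.3649
Market 7.3341 < fair 7.3649: forward underpriced → reverse cash-and-carry (short spot, go long the forward).
At maturity, profit = |F_mkt − F*| = |7.3341 − 7.3649| = 0.0308 per USD (in CNY)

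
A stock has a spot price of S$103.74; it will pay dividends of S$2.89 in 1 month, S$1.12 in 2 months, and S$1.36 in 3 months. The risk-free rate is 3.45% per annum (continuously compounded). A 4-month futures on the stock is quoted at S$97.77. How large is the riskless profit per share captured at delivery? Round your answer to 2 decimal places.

S$1.76 per share

PV(dividends) I = 2.89·e^(−0.0345·1/12) + 1.12·e^(−0.0345·2/12) + 1.36·e^(−0.0345·3/12) = 5.3436
Fair futures F* = (S − I)·e^(rT) = (103.74 − 5.3436)·e^0.011500 = 98.3964 × 1.011566 = 99.5345
Market S$97.77 < fair 99.5345: forward underpriced → reverse cash-and-carry (short the stock, invest proceeds at r, pay the dividends, go long the forward).
Profit at T = |F_mkt − F*| = |97.77 − 99.5345| = S$1.76 per share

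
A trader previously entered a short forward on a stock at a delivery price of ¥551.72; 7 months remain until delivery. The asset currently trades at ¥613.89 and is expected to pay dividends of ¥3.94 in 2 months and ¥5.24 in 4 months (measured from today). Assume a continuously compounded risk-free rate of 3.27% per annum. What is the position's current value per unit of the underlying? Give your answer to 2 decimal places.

-¥63.49

PV(remaining dividends) I = 3.94·e^(−0.0327·2/12) + 5.24·e^(−0.0327·4/12) = 9.1018
Current forward F = (S − I)·e^(rT) = (613.89 − 9.1018)·e^(0.0327·7/12) = 604.7882 × 1.019258 = 616.4352
Value (long) = (F − K)·e^(−rT) = (616.4352 − 551.72) × 0.981106 = 63.4925
Short position value = −(long value) = -¥63.49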